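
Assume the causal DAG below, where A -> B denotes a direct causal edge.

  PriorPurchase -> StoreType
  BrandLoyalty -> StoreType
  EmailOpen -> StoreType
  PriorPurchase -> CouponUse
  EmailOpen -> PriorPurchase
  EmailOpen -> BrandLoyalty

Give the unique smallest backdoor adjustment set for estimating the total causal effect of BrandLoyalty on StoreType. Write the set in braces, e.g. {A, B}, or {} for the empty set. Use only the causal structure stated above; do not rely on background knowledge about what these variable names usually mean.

Variables eligible for adjustment (non-descendants of BrandLoyalty, excluding BrandLoyalty and StoreType): {CouponUse, EmailOpen, PriorPurchase}.
Backdoor paths from BrandLoyalty to StoreType:
  P1: BrandLoyalty <- EmailOpen -> PriorPurchase -> StoreType
  P2: BrandLoyalty <- EmailOpen -> StoreType
The empty set is not sufficient: P1 (BrandLoyalty <- EmailOpen -> PriorPurchase -> StoreType) has no collider blocking it and no conditioned non-collider, so it is open.
Try {EmailOpen}:
  P1: blocked at fork node EmailOpen ∈ conditioning set.
  P2: blocked at fork node EmailOpen ∈ conditioning set.
{EmailOpen} contains no descendant of BrandLoyalty and blocks every backdoor path.
No other singleton works — e.g. {PriorPurchase} leaves P2 open — so {EmailOpen} is the unique smallest valid adjustment set.

{EmailOpen}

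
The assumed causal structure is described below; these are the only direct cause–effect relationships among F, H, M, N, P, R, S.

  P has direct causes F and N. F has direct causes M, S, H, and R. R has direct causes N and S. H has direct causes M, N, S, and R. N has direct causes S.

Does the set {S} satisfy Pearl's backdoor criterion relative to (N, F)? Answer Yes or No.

Backdoor paths from N to F (paths whose first edge points into N):
  P1: N <- S -> R -> H <- M -> F
  P2: N <- S -> R -> H -> F
  P3: N <- S -> R -> F
  P4: N <- S -> H <- M -> F
  P5: N <- S -> H <- R -> F
  P6: N <- S -> H -> F
  P7: N <- S -> F
Condition 1 (no descendant of N in the set): holds — descendants of N are {F, H, P, R}; none are in {S}.
Condition 2 (every backdoor path blocked by {S}):
  P1: blocked at fork node S ∈ conditioning set.
  P2: blocked at fork node S ∈ conditioning set.
  P3: blocked at fork node S ∈ conditioning set.
  P4: blocked at fork node S ∈ conditioning set.
  P5: blocked at fork node S ∈ conditioning set.
  P6: blocked at fork node S ∈ conditioning set.
  P7: blocked at fork node S ∈ conditioning set.
{S} satisfies the backdoor criterion.

Yes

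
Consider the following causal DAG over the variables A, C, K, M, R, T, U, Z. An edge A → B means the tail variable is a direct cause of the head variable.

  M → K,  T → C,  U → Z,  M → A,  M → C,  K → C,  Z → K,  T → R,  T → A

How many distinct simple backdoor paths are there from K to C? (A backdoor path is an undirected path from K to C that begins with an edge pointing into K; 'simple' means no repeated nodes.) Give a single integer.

2

A backdoor path from K to C is any simple undirected path whose first edge points into K (i.e. leaves K via a parent).
Parents of K: {M, Z}.
Enumerating:
  P1: K <- M -> A <- T -> C
  P2: K <- M -> C
That exhausts the simple backdoor paths. Count: 2.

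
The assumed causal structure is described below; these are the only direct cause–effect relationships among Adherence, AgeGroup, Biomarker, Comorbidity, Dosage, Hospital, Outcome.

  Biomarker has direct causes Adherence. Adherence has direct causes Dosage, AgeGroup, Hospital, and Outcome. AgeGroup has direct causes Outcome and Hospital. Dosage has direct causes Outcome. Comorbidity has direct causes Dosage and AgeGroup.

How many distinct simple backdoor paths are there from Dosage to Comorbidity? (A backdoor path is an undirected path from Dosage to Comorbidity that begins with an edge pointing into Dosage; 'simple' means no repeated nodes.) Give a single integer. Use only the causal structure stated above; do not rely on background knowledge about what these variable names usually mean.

A backdoor path from Dosage to Comorbidity is any simple undirected path whose first edge points into Dosage (i.e. leaves Dosage via a parent).
Parents of Dosage: {Outcome}.
Enumerating:
  P1: Dosage <- Outcome -> AgeGroup -> Comorbidity
  P2: Dosage <- Outcome -> Adherence <- Hospital -> AgeGroup -> Comorbidity
  P3: Dosage <- Outcome -> Adherence <- AgeGroup -> Comorbidity
That exhausts the simple backdoor paths. Count: 3.

3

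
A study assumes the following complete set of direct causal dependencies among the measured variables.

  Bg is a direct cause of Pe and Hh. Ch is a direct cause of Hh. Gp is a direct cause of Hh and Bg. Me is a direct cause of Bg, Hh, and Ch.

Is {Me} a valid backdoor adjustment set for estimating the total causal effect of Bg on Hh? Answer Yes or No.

No

Backdoor paths from Bg to Hh (paths whose first edge points into Bg):
  P1: Bg <- Me -> Ch -> Hh
  P2: Bg <- Me -> Hh
  P3: Bg <- Gp -> Hh
Condition 1 (no descendant of Bg in the set): holds — descendants of Bg are {Hh, Pe}; none are in {Me}.
Condition 2 (every backdoor path blocked by {Me}):
  P1: blocked at fork node Me ∈ conditioning set.
  P2: blocked at fork node Me ∈ conditioning set.
  P3: open — no interior node is in the conditioning set.
{Me} does not satisfy the backdoor criterion.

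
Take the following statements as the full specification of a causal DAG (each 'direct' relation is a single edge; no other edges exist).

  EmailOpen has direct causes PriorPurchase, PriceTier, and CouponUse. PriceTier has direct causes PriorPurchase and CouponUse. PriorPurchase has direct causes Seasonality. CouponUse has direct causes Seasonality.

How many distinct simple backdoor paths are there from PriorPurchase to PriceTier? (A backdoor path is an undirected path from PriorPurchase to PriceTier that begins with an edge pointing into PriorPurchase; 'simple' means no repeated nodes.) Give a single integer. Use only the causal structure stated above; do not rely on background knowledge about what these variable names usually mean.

2

A backdoor path from PriorPurchase to PriceTier is any simple undirected path whose first edge points into PriorPurchase (i.e. leaves PriorPurchase via a parent).
Parents of PriorPurchase: {Seasonality}.
Enumerating:
  P1: PriorPurchase <- Seasonality -> CouponUse -> PriceTier
  P2: PriorPurchase <- Seasonality -> CouponUse -> EmailOpen <- PriceTier
That exhausts the simple backdoor paths. Count: 2.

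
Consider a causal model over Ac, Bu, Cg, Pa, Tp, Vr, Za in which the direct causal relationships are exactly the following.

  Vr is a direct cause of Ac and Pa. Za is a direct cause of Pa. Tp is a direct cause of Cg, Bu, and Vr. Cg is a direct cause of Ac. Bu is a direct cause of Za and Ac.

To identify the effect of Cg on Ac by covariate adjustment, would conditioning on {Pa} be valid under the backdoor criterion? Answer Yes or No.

Backdoor paths from Cg to Ac (paths whose first edge points into Cg):
  P1: Cg <- Tp -> Bu -> Za -> Pa <- Vr -> Ac
  P2: Cg <- Tp -> Bu -> Ac
  P3: Cg <- Tp -> Vr -> Ac
  P4: Cg <- Tp -> Vr -> Pa <- Za <- Bu -> Ac
Condition 1 (no descendant of Cg in the set): holds — descendants of Cg are {Ac}; none are in {Pa}.
Condition 2 (every backdoor path blocked by {Pa}):
  P1: open — collider(s) Pa are conditioned on (or have a conditioned descendant) and no non-collider on the path is in the set.
  P2: open — no interior node is in the conditioning set.
  P3: open — no interior node is in the conditioning set.
  P4: open — collider(s) Pa are conditioned on (or have a conditioned descendant) and no non-collider on the path is in the set.
{Pa} does not satisfy the backdoor criterion.

No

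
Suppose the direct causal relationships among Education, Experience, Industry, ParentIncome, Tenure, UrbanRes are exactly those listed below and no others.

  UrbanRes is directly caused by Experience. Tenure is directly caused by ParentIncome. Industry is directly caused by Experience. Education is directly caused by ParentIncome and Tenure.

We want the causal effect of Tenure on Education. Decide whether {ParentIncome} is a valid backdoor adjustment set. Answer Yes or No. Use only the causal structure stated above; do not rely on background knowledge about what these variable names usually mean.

Yes

Backdoor paths from Tenure to Education (paths whose first edge points into Tenure):
  P1: Tenure <- ParentIncome -> Education
Condition 1 (no descendant of Tenure in the set): holds — descendants of Tenure are {Education}; none are in {ParentIncome}.
Condition 2 (every backdoor path blocked by {ParentIncome}):
  P1: blocked at fork node ParentIncome ∈ conditioning set.
{ParentIncome} satisfies the backdoor criterion.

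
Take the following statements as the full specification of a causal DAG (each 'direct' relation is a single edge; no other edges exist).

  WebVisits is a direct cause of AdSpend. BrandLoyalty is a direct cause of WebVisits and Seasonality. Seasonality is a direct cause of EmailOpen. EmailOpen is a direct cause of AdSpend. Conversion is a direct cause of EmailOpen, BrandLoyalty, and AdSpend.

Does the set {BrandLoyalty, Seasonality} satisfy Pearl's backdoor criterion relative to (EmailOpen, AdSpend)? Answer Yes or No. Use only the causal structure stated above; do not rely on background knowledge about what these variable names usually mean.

No

Backdoor paths from EmailOpen to AdSpend (paths whose first edge points into EmailOpen):
  P1: EmailOpen <- Conversion -> BrandLoyalty -> WebVisits -> AdSpend
  P2: EmailOpen <- Conversion -> AdSpend
  P3: EmailOpen <- Seasonality <- BrandLoyalty <- Conversion -> AdSpend
  P4: EmailOpen <- Seasonality <- BrandLoyalty -> WebVisits -> AdSpend
Condition 1 (no descendant of EmailOpen in the set): holds — descendants of EmailOpen are {AdSpend}; none are in {BrandLoyalty, Seasonality}.
Condition 2 (every backdoor path blocked by {BrandLoyalty, Seasonality}):
  P1: blocked at chain node BrandLoyalty ∈ conditioning set.
  P2: open — no interior node is in the conditioning set.
  P3: blocked at chain node Seasonality ∈ conditioning set.
  P4: blocked at chain node Seasonality ∈ conditioning set.
{BrandLoyalty, Seasonality} does not satisfy the backdoor criterion.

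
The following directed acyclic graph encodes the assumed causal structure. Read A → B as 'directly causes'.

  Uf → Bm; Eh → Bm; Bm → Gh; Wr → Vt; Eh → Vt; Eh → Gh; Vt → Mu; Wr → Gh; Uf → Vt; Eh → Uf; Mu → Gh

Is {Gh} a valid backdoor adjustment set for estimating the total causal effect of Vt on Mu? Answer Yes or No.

Backdoor paths from Vt to Mu (paths whose first edge points into Vt):
  P1: Vt <- Eh -> Uf -> Bm -> Gh <- Mu
  P2: Vt <- Eh -> Bm -> Gh <- Mu
  P3: Vt <- Eh -> Gh <- Mu
  P4: Vt <- Wr -> Gh <- Mu
  P5: Vt <- Uf <- Eh -> Bm -> Gh <- Mu
  P6: Vt <- Uf <- Eh -> Gh <- Mu
  P7: Vt <- Uf -> Bm <- Eh -> Gh <- Mu
  P8: Vt <- Uf -> Bm -> Gh <- Mu
Condition 1 (no descendant of Vt in the set): FAILS — Gh is a descendant of Vt.
Condition 2 (every backdoor path blocked by {Gh}):
  P1: open — collider(s) Gh are conditioned on (or have a conditioned descendant) and no non-collider on the path is in the set.
  P2: open — collider(s) Gh are conditioned on (or have a conditioned descendant) and no non-collider on the path is in the set.
  P3: open — collider(s) Gh are conditioned on (or have a conditioned descendant) and no non-collider on the path is in the set.
  P4: open — collider(s) Gh are conditioned on (or have a conditioned descendant) and no non-collider on the path is in the set.
  P5: open — collider(s) Gh are conditioned on (or have a conditioned descendant) and no non-collider on the path is in the set.
  P6: open — collider(s) Gh are conditioned on (or have a conditioned descendant) and no non-collider on the path is in the set.
  P7: open — collider(s) Bm, Gh are conditioned on (or have a conditioned descendant) and no non-collider on the path is in the set.
  P8: open — collider(s) Gh are conditioned on (or have a conditioned descendant) and no non-collider on the path is in the set.
{Gh} does not satisfy the backdoor criterion.

No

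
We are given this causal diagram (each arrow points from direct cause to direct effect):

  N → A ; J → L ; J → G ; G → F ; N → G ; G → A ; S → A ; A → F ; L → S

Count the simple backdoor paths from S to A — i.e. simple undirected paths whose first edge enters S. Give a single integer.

A backdoor path from S to A is any simple undirected path whose first edge points into S (i.e. leaves S via a parent).
Parents of S: {L}.
Enumerating:
  P1: S <- L <- J -> G <- N -> A
  P2: S <- L <- J -> G -> A
  P3: S <- L <- J -> G -> F <- A
That exhausts the simple backdoor paths. Count: 3.

3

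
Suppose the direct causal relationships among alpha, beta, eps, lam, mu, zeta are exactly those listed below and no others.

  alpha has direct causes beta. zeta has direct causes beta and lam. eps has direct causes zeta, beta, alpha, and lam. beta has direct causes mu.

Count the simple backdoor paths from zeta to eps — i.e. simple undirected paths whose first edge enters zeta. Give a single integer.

3

A backdoor path from zeta to eps is any simple undirected path whose first edge points into zeta (i.e. leaves zeta via a parent).
Parents of zeta: {beta, lam}.
Enumerating:
  P1: zeta <- lam -> eps
  P2: zeta <- beta -> alpha -> eps
  P3: zeta <- beta -> eps
That exhausts the simple backdoor paths. Count: 3.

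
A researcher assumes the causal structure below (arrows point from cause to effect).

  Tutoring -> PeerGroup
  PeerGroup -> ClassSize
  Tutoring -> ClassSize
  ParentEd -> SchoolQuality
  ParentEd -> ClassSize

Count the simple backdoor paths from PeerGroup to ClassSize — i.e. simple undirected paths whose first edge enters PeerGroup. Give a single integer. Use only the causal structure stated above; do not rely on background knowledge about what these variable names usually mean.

A backdoor path from PeerGroup to ClassSize is any simple undirected path whose first edge points into PeerGroup (i.e. leaves PeerGroup via a parent).
Parents of PeerGroup: {Tutoring}.
Enumerating:
  P1: PeerGroup <- Tutoring -> ClassSize
That exhausts the simple backdoor paths. Count: 1.

1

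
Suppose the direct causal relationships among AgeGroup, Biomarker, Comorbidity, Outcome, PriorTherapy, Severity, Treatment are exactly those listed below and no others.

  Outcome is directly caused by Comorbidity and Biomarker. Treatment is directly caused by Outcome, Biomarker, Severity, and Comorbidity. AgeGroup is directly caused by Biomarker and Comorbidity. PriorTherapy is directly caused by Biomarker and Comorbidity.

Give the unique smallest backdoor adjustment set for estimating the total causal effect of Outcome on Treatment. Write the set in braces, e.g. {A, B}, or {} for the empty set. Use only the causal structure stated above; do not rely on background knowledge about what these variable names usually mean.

{Biomarker, Comorbidity}

Variables eligible for adjustment (non-descendants of Outcome, excluding Outcome and Treatment): {AgeGroup, Biomarker, Comorbidity, PriorTherapy, Severity}.
Backdoor paths from Outcome to Treatment:
  P1: Outcome <- Comorbidity -> PriorTherapy <- Biomarker -> Treatment
  P2: Outcome <- Comorbidity -> Treatment
  P3: Outcome <- Comorbidity -> AgeGroup <- Biomarker -> Treatment
  P4: Outcome <- Biomarker -> PriorTherapy <- Comorbidity -> Treatment
  P5: Outcome <- Biomarker -> Treatment
  P6: Outcome <- Biomarker -> AgeGroup <- Comorbidity -> Treatment
The empty set is not sufficient: P2 (Outcome <- Comorbidity -> Treatment) has no collider blocking it and no conditioned non-collider, so it is open.
Try {Biomarker, Comorbidity}:
  P1: blocked at fork node Comorbidity ∈ conditioning set.
  P2: blocked at fork node Comorbidity ∈ conditioning set.
  P3: blocked at fork node Comorbidity ∈ conditioning set.
  P4: blocked at fork node Biomarker ∈ conditioning set.
  P5: blocked at fork node Biomarker ∈ conditioning set.
  P6: blocked at fork node Biomarker ∈ conditioning set.
{Biomarker, Comorbidity} contains no descendant of Outcome and blocks every backdoor path.
Every element of {Biomarker, Comorbidity} is needed (dropping Biomarker leaves P5 open; dropping Comorbidity leaves P2 open), so no proper subset is valid.
Among all size-2 subsets of the eligible variables, only {Biomarker, Comorbidity} blocks every backdoor path, so it is the unique smallest valid adjustment set.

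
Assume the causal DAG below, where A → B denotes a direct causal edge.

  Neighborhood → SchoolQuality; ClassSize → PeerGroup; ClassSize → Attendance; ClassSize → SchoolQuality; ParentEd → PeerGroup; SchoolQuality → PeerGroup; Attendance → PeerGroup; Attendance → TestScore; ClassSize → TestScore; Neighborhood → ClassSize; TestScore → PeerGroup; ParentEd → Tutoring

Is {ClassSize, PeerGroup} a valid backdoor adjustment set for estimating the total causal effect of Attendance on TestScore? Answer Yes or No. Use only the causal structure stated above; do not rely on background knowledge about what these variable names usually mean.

Backdoor paths from Attendance to TestScore (paths whose first edge points into Attendance):
  P1: Attendance <- ClassSize <- Neighborhood -> SchoolQuality -> PeerGroup <- TestScore
  P2: Attendance <- ClassSize -> SchoolQuality -> PeerGroup <- TestScore
  P3: Attendance <- ClassSize -> TestScore
  P4: Attendance <- ClassSize -> PeerGroup <- TestScore
Condition 1 (no descendant of Attendance in the set): FAILS — PeerGroup is a descendant of Attendance.
Condition 2 (every backdoor path blocked by {ClassSize, PeerGroup}):
  P1: blocked at chain node ClassSize ∈ conditioning set.
  P2: blocked at fork node ClassSize ∈ conditioning set.
  P3: blocked at fork node ClassSize ∈ conditioning set.
  P4: blocked at fork node ClassSize ∈ conditioning set.
{ClassSize, PeerGroup} does not satisfy the backdoor criterion.

No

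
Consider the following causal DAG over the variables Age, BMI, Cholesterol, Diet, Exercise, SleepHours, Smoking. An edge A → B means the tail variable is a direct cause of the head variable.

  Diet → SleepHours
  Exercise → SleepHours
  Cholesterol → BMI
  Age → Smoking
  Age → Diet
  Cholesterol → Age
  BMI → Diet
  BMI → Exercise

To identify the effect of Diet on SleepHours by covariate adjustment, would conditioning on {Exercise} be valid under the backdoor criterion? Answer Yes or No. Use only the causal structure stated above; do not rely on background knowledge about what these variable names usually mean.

Backdoor paths from Diet to SleepHours (paths whose first edge points into Diet):
  P1: Diet <- Age <- Cholesterol -> BMI -> Exercise -> SleepHours
  P2: Diet <- BMI -> Exercise -> SleepHours
Condition 1 (no descendant of Diet in the set): holds — descendants of Diet are {SleepHours}; none are in {Exercise}.
Condition 2 (every backdoor path blocked by {Exercise}):
  P1: blocked at chain node Exercise ∈ conditioning set.
  P2: blocked at chain node Exercise ∈ conditioning set.
{Exercise} satisfies the backdoor criterion.

Yes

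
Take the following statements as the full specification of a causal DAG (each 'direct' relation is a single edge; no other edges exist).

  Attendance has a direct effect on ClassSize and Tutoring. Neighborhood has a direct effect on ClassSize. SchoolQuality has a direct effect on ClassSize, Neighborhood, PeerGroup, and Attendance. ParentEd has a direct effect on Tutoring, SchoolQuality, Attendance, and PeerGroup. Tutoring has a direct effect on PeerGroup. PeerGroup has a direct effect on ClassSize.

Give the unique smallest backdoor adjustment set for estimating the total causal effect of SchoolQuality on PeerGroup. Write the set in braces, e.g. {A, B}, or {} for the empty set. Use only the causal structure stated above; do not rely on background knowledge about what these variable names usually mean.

Variables eligible for adjustment (non-descendants of SchoolQuality, excluding SchoolQuality and PeerGroup): {ParentEd}.
Backdoor paths from SchoolQuality to PeerGroup:
  P1: SchoolQuality <- ParentEd -> Attendance -> Tutoring -> PeerGroup
  P2: SchoolQuality <- ParentEd -> Attendance -> ClassSize <- PeerGroup
  P3: SchoolQuality <- ParentEd -> Tutoring <- Attendance -> ClassSize <- PeerGroup
  P4: SchoolQuality <- ParentEd -> Tutoring -> PeerGroup
  P5: SchoolQuality <- ParentEd -> PeerGroup
The empty set is not sufficient: P1 (SchoolQuality <- ParentEd -> Attendance -> Tutoring -> PeerGroup) has no collider blocking it and no conditioned non-collider, so it is open.
Try {ParentEd}:
  P1: blocked at fork node ParentEd ∈ conditioning set.
  P2: blocked at fork node ParentEd ∈ conditioning set.
  P3: blocked at fork node ParentEd ∈ conditioning set.
  P4: blocked at fork node ParentEd ∈ conditioning set.
  P5: blocked at fork node ParentEd ∈ conditioning set.
{ParentEd} contains no descendant of SchoolQuality and blocks every backdoor path.
{ParentEd} is the unique smallest valid adjustment set.

{ParentEd}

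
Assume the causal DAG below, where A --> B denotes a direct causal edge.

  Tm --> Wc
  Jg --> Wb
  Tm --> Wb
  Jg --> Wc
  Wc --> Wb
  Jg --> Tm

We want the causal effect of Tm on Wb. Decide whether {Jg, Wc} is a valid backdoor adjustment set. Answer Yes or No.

Backdoor paths from Tm to Wb (paths whose first edge points into Tm):
  P1: Tm <- Jg -> Wc -> Wb
  P2: Tm <- Jg -> Wb
Condition 1 (no descendant of Tm in the set): FAILS — Wc is a descendant of Tm.
Condition 2 (every backdoor path blocked by {Jg, Wc}):
  P1: blocked at fork node Jg ∈ conditioning set.
  P2: blocked at fork node Jg ∈ conditioning set.
{Jg, Wc} does not satisfy the backdoor criterion.

No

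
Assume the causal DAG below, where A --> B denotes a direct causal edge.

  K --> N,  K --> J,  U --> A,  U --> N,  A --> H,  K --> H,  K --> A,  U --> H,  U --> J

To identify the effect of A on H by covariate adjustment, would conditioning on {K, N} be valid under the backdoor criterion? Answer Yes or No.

Backdoor paths from A to H (paths whose first edge points into A):
  P1: A <- U -> H
  P2: A <- U -> N <- K -> H
  P3: A <- U -> J <- K -> H
  P4: A <- K -> H
  P5: A <- K -> N <- U -> H
  P6: A <- K -> J <- U -> H
Condition 1 (no descendant of A in the set): holds — descendants of A are {H}; none are in {K, N}.
Condition 2 (every backdoor path blocked by {K, N}):
  P1: open — no interior node is in the conditioning set.
  P2: blocked at fork node K ∈ conditioning set.
  P3: blocked at collider J (neither it nor any descendant is in the conditioning set).
  P4: blocked at fork node K ∈ conditioning set.
  P5: blocked at fork node K ∈ conditioning set.
  P6: blocked at fork node K ∈ conditioning set.
{K, N} does not satisfy the backdoor criterion.

No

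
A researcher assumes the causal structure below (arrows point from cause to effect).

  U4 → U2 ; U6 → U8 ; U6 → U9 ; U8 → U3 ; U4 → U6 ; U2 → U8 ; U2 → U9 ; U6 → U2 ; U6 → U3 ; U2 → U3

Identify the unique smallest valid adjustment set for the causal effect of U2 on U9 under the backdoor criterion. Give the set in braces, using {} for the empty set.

{U6}

Variables eligible for adjustment (non-descendants of U2, excluding U2 and U9): {U4, U6}.
Backdoor paths from U2 to U9:
  P1: U2 <- U4 -> U6 -> U9
  P2: U2 <- U6 -> U9
The empty set is not sufficient: P1 (U2 <- U4 -> U6 -> U9) has no collider blocking it and no conditioned non-collider, so it is open.
Try {U6}:
  P1: blocked at chain node U6 ∈ conditioning set.
  P2: blocked at fork node U6 ∈ conditioning set.
{U6} contains no descendant of U2 and blocks every backdoor path.
No other singleton works — e.g. {U4} leaves P2 open — so {U6} is the unique smallest valid adjustment set.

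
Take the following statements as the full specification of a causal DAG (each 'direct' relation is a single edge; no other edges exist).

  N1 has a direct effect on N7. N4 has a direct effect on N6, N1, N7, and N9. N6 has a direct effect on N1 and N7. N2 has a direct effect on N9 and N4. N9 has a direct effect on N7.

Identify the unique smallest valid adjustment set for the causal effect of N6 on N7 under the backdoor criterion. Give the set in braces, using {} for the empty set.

Variables eligible for adjustment (non-descendants of N6, excluding N6 and N7): {N2, N4, N9}.
Backdoor paths from N6 to N7:
  P1: N6 <- N4 <- N2 -> N9 -> N7
  P2: N6 <- N4 -> N1 -> N7
  P3: N6 <- N4 -> N9 -> N7
  P4: N6 <- N4 -> N7
The empty set is not sufficient: P1 (N6 <- N4 <- N2 -> N9 -> N7) has no collider blocking it and no conditioned non-collider, so it is open.
Try {N4}:
  P1: blocked at chain node N4 ∈ conditioning set.
  P2: blocked at fork node N4 ∈ conditioning set.
  P3: blocked at fork node N4 ∈ conditioning set.
  P4: blocked at fork node N4 ∈ conditioning set.
{N4} contains no descendant of N6 and blocks every backdoor path.
No other singleton works — e.g. {N2} leaves P2 open — so {N4} is the unique smallest valid adjustment set.

{N4}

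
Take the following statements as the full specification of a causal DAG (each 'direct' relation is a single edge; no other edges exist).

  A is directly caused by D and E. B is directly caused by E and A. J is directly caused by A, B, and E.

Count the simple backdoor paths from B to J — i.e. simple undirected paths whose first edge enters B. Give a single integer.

4

A backdoor path from B to J is any simple undirected path whose first edge points into B (i.e. leaves B via a parent).
Parents of B: {A, E}.
Enumerating:
  P1: B <- E -> A -> J
  P2: B <- E -> J
  P3: B <- A <- E -> J
  P4: B <- A -> J
That exhausts the simple backdoor paths. Count: 4.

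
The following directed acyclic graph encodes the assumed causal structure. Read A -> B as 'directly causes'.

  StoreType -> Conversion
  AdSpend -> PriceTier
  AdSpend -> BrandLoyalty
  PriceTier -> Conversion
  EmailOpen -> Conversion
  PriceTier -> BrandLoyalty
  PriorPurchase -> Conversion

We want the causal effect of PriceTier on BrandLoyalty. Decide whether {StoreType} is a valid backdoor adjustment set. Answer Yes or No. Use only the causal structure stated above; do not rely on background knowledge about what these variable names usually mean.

Backdoor paths from PriceTier to BrandLoyalty (paths whose first edge points into PriceTier):
  P1: PriceTier <- AdSpend -> BrandLoyalty
Condition 1 (no descendant of PriceTier in the set): holds — descendants of PriceTier are {BrandLoyalty, Conversion}; none are in {StoreType}.
Condition 2 (every backdoor path blocked by {StoreType}):
  P1: open — no interior node is in the conditioning set.
{StoreType} does not satisfy the backdoor criterion.

No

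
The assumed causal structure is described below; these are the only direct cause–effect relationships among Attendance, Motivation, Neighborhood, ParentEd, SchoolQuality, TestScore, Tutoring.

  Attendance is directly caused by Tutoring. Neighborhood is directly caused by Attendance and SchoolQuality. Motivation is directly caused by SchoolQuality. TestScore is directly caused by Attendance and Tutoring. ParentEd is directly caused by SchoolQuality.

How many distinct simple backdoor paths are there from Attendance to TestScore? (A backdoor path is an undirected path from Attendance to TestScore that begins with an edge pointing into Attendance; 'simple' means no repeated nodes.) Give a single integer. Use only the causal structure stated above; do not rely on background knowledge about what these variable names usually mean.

A backdoor path from Attendance to TestScore is any simple undirected path whose first edge points into Attendance (i.e. leaves Attendance via a parent).
Parents of Attendance: {Tutoring}.
Enumerating:
  P1: Attendance <- Tutoring -> TestScore
That exhausts the simple backdoor paths. Count: 1.

1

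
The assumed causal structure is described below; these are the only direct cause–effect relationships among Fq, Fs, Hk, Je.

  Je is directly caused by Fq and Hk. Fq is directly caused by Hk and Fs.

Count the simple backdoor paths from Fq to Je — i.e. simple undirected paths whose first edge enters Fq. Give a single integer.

1

A backdoor path from Fq to Je is any simple undirected path whose first edge points into Fq (i.e. leaves Fq via a parent).
Parents of Fq: {Fs, Hk}.
Enumerating:
  P1: Fq <- Hk -> Je
That exhausts the simple backdoor paths. Count: 1.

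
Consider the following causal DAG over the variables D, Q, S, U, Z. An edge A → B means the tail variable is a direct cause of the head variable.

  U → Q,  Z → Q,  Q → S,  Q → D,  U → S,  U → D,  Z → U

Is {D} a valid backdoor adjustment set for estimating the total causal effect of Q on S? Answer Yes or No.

Backdoor paths from Q to S (paths whose first edge points into Q):
  P1: Q <- Z -> U -> S
  P2: Q <- U -> S
Condition 1 (no descendant of Q in the set): FAILS — D is a descendant of Q.
Condition 2 (every backdoor path blocked by {D}):
  P1: open — no interior node is in the conditioning set.
  P2: open — no interior node is in the conditioning set.
{D} does not satisfy the backdoor criterion.

No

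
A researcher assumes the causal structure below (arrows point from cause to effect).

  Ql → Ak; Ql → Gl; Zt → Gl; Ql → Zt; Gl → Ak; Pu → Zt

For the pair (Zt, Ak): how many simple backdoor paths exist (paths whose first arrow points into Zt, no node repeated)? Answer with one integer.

A backdoor path from Zt to Ak is any simple undirected path whose first edge points into Zt (i.e. leaves Zt via a parent).
Parents of Zt: {Pu, Ql}.
Enumerating:
  P1: Zt <- Ql -> Gl -> Ak
  P2: Zt <- Ql -> Ak
That exhausts the simple backdoor paths. Count: 2.

2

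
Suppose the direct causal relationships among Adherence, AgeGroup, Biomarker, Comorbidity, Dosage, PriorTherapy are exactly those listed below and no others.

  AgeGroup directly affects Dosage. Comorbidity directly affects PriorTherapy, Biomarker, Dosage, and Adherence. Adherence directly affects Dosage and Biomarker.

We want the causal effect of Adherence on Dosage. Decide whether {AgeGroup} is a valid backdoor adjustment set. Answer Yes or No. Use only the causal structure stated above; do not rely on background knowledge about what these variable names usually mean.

Backdoor paths from Adherence to Dosage (paths whose first edge points into Adherence):
  P1: Adherence <- Comorbidity -> Dosage
Condition 1 (no descendant of Adherence in the set): holds — descendants of Adherence are {Biomarker, Dosage}; none are in {AgeGroup}.
Condition 2 (every backdoor path blocked by {AgeGroup}):
  P1: open — no interior node is in the conditioning set.
{AgeGroup} does not satisfy the backdoor criterion.

No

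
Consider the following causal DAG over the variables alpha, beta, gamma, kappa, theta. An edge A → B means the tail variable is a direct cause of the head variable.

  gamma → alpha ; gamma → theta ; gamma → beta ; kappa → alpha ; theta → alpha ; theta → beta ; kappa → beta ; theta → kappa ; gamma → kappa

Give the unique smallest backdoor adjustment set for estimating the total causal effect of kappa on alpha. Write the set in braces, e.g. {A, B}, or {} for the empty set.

{gamma, theta}

Variables eligible for adjustment (non-descendants of kappa, excluding kappa and alpha): {gamma, theta}.
Backdoor paths from kappa to alpha:
  P1: kappa <- gamma -> theta -> alpha
  P2: kappa <- gamma -> alpha
  P3: kappa <- gamma -> beta <- theta -> alpha
  P4: kappa <- theta <- gamma -> alpha
  P5: kappa <- theta -> alpha
  P6: kappa <- theta -> beta <- gamma -> alpha
The empty set is not sufficient: P1 (kappa <- gamma -> theta -> alpha) has no collider blocking it and no conditioned non-collider, so it is open.
Try {gamma, theta}:
  P1: blocked at fork node gamma ∈ conditioning set.
  P2: blocked at fork node gamma ∈ conditioning set.
  P3: blocked at fork node gamma ∈ conditioning set.
  P4: blocked at chain node theta ∈ conditioning set.
  P5: blocked at fork node theta ∈ conditioning set.
  P6: blocked at fork node theta ∈ conditioning set.
{gamma, theta} contains no descendant of kappa and blocks every backdoor path.
Every element of {gamma, theta} is needed (dropping gamma leaves P2 open; dropping theta leaves P5 open), so no proper subset is valid.
Among all size-2 subsets of the eligible variables, only {gamma, theta} blocks every backdoor path, so it is the unique smallest valid adjustment set.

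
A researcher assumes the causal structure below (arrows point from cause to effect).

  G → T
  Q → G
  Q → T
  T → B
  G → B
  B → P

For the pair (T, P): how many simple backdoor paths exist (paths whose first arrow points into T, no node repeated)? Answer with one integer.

A backdoor path from T to P is any simple undirected path whose first edge points into T (i.e. leaves T via a parent).
Parents of T: {G, Q}.
Enumerating:
  P1: T <- Q -> G -> B -> P
  P2: T <- G -> B -> P
That exhausts the simple backdoor paths. Count: 2.

2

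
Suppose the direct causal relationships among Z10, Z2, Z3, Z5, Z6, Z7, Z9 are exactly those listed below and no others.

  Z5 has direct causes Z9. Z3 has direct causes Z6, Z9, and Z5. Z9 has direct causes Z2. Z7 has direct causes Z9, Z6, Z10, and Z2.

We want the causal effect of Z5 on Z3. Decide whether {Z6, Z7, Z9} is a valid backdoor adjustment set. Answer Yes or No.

Backdoor paths from Z5 to Z3 (paths whose first edge points into Z5):
  P1: Z5 <- Z9 <- Z2 -> Z7 <- Z6 -> Z3
  P2: Z5 <- Z9 -> Z7 <- Z6 -> Z3
  P3: Z5 <- Z9 -> Z3
Condition 1 (no descendant of Z5 in the set): holds — descendants of Z5 are {Z3}; none are in {Z6, Z7, Z9}.
Condition 2 (every backdoor path blocked by {Z6, Z7, Z9}):
  P1: blocked at chain node Z9 ∈ conditioning set.
  P2: blocked at fork node Z9 ∈ conditioning set.
  P3: blocked at fork node Z9 ∈ conditioning set.
{Z6, Z7, Z9} satisfies the backdoor criterion.

Yes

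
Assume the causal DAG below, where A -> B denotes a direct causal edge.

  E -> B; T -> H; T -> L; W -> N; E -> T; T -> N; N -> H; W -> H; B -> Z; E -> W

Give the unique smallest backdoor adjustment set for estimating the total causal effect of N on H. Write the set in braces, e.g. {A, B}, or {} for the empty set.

Variables eligible for adjustment (non-descendants of N, excluding N and H): {B, E, L, T, W, Z}.
Backdoor paths from N to H:
  P1: N <- T <- E -> W -> H
  P2: N <- T -> H
  P3: N <- W <- E -> T -> H
  P4: N <- W -> H
The empty set is not sufficient: P1 (N <- T <- E -> W -> H) has no collider blocking it and no conditioned non-collider, so it is open.
Try {T, W}:
  P1: blocked at chain node T ∈ conditioning set.
  P2: blocked at fork node T ∈ conditioning set.
  P3: blocked at chain node W ∈ conditioning set.
  P4: blocked at fork node W ∈ conditioning set.
{T, W} contains no descendant of N and blocks every backdoor path.
Every element of {T, W} is needed (dropping T leaves P2 open; dropping W leaves P4 open), so no proper subset is valid.
Among all size-2 subsets of the eligible variables, only {T, W} blocks every backdoor path, so it is the unique smallest valid adjustment set.

{T, W}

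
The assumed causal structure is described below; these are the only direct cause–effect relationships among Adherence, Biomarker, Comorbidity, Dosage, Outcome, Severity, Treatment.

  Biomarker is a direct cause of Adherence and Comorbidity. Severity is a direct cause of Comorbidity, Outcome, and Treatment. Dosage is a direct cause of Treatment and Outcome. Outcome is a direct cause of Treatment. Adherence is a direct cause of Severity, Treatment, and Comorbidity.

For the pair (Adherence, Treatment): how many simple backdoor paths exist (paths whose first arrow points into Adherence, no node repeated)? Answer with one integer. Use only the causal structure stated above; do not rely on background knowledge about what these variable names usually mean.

A backdoor path from Adherence to Treatment is any simple undirected path whose first edge points into Adherence (i.e. leaves Adherence via a parent).
Parents of Adherence: {Biomarker}.
Enumerating:
  P1: Adherence <- Biomarker -> Comorbidity <- Severity -> Outcome <- Dosage -> Treatment
  P2: Adherence <- Biomarker -> Comorbidity <- Severity -> Outcome -> Treatment
  P3: Adherence <- Biomarker -> Comorbidity <- Severity -> Treatment
That exhausts the simple backdoor paths. Count: 3.

3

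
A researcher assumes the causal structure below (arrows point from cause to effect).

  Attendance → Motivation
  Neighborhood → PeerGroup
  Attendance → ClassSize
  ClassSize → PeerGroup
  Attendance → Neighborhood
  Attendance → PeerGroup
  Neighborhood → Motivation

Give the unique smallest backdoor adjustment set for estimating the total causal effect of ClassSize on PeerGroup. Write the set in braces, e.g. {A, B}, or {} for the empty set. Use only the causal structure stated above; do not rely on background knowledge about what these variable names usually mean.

{Attendance}

Variables eligible for adjustment (non-descendants of ClassSize, excluding ClassSize and PeerGroup): {Attendance, Motivation, Neighborhood}.
Backdoor paths from ClassSize to PeerGroup:
  P1: ClassSize <- Attendance -> Neighborhood -> PeerGroup
  P2: ClassSize <- Attendance -> PeerGroup
  P3: ClassSize <- Attendance -> Motivation <- Neighborhood -> PeerGroup
The empty set is not sufficient: P1 (ClassSize <- Attendance -> Neighborhood -> PeerGroup) has no collider blocking it and no conditioned non-collider, so it is open.
Try {Attendance}:
  P1: blocked at fork node Attendance ∈ conditioning set.
  P2: blocked at fork node Attendance ∈ conditioning set.
  P3: blocked at fork node Attendance ∈ conditioning set.
{Attendance} contains no descendant of ClassSize and blocks every backdoor path.
No other singleton works — e.g. {Neighborhood} leaves P2 open — so {Attendance} is the unique smallest valid adjustment set.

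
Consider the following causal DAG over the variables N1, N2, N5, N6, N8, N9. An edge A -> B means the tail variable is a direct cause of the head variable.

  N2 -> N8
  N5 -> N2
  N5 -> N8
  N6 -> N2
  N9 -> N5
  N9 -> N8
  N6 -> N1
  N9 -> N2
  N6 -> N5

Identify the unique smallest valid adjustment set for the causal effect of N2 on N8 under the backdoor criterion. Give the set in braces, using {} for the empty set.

Variables eligible for adjustment (non-descendants of N2, excluding N2 and N8): {N1, N5, N6, N9}.
Backdoor paths from N2 to N8:
  P1: N2 <- N6 -> N5 <- N9 -> N8
  P2: N2 <- N6 -> N5 -> N8
  P3: N2 <- N9 -> N5 -> N8
  P4: N2 <- N9 -> N8
  P5: N2 <- N5 <- N9 -> N8
  P6: N2 <- N5 -> N8
The empty set is not sufficient: P2 (N2 <- N6 -> N5 -> N8) has no collider blocking it and no conditioned non-collider, so it is open.
Try {N5, N9}:
  P1: blocked at fork node N9 ∈ conditioning set.
  P2: blocked at chain node N5 ∈ conditioning set.
  P3: blocked at fork node N9 ∈ conditioning set.
  P4: blocked at fork node N9 ∈ conditioning set.
  P5: blocked at chain node N5 ∈ conditioning set.
  P6: blocked at fork node N5 ∈ conditioning set.
{N5, N9} contains no descendant of N2 and blocks every backdoor path.
Every element of {N5, N9} is needed (dropping N5 leaves P2 open; dropping N9 leaves P1 open), so no proper subset is valid.
Among all size-2 subsets of the eligible variables, only {N5, N9} blocks every backdoor path, so it is the unique smallest valid adjustment set.

{N5, N9}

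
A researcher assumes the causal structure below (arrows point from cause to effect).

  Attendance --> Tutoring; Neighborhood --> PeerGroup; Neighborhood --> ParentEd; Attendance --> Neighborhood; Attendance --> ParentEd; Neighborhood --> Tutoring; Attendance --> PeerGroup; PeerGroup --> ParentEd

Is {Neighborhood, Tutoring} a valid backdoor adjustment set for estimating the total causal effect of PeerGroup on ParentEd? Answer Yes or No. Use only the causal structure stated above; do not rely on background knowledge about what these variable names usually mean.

No

Backdoor paths from PeerGroup to ParentEd (paths whose first edge points into PeerGroup):
  P1: PeerGroup <- Attendance -> Neighborhood -> ParentEd
  P2: PeerGroup <- Attendance -> Tutoring <- Neighborhood -> ParentEd
  P3: PeerGroup <- Attendance -> ParentEd
  P4: PeerGroup <- Neighborhood <- Attendance -> ParentEd
  P5: PeerGroup <- Neighborhood -> Tutoring <- Attendance -> ParentEd
  P6: PeerGroup <- Neighborhood -> ParentEd
Condition 1 (no descendant of PeerGroup in the set): holds — descendants of PeerGroup are {ParentEd}; none are in {Neighborhood, Tutoring}.
Condition 2 (every backdoor path blocked by {Neighborhood, Tutoring}):
  P1: blocked at chain node Neighborhood ∈ conditioning set.
  P2: blocked at fork node Neighborhood ∈ conditioning set.
  P3: open — no interior node is in the conditioning set.
  P4: blocked at chain node Neighborhood ∈ conditioning set.
  P5: blocked at fork node Neighborhood ∈ conditioning set.
  P6: blocked at fork node Neighborhood ∈ conditioning set.
{Neighborhood, Tutoring} does not satisfy the backdoor criterion.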